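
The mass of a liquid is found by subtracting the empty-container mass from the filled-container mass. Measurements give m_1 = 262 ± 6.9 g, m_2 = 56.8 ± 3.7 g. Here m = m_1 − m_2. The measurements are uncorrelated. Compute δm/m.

0.0382

Absolute uncertainties add in quadrature for a linear combination:
  (δm_1)² = 47.6;  (δm_2)² = 13.7
δm = √(61.3) = 7.83 g
m = 205 g, so δm/m = 7.83/205 = 0.0382.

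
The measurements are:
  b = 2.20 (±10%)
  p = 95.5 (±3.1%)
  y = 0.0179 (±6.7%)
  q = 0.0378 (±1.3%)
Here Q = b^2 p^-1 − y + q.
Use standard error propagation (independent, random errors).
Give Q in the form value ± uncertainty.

0.0706 ± 0.0103

Let w = b^2·p^-1 = 0.0507. δw/w = √((2·δb/b)² + (-1·δp/p)²) = √(0.0400 + 0.000961) = 0.202, so δw = 0.0103.
Q = w − y + q: δQ = √(δw² + δy² + δq²) = √(0.000105 + 1.44e-06 + 2.41e-07) = 0.0103
Q = 0.0706.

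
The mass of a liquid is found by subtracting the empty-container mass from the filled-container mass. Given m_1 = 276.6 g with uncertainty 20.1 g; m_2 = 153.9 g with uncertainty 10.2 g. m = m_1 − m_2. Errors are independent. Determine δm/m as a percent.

Each term contributes (cᵢ δxᵢ)² to (δm)²:
  (δm_1)² = 404;  (δm_2)² = 104
δm = √(508) = 22.5 g
m = 122.7 g, so δm/m = 22.5/122.7 = 0.184.

18.4%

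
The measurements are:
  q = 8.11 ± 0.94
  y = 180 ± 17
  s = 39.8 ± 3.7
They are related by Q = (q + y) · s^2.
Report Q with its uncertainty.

(2.98 ± 0.616) × 10^5

Let u = q + y = 188. δu = √(δq² + δy²) = √(0.884 + 289) = 17.0, so δu/u = 0.0905.
Q is then a monomial in u, s:
δQ/Q = √((δu/u)² + (2·δs/s)²) = √(0.00819 + 0.0346) = 0.207
Q = 2.98e+05, so δQ = 0.207 × 2.98e+05 = 61600.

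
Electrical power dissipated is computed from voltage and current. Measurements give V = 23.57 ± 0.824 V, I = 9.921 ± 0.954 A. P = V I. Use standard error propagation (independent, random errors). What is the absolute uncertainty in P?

23.9 W

Each factor contributes (exponent × relative error)² to (δP/P)²:
  (1·δV/V)² = (1×0.0350)² = 0.00122;  (1·δI/I)² = (1×0.0962)² = 0.00925
δP/P = √(0.0105) = 0.102
P = 233.8 W, so δP = 0.102 × 233.8 = 23.9 W.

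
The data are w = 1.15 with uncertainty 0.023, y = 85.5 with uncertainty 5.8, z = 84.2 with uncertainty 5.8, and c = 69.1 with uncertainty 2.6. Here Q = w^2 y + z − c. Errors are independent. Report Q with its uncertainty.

Let p = w^2·y = 113. δp/p = √((2·δw/w)² + (1·δy/y)²) = √(0.00160 + 0.00460) = 0.0788, so δp = 8.90.
Q = p + z − c: δQ = √(δp² + δz² + δc²) = √(79.3 + 33.6 + 6.76) = 10.9
Q = 128.

128 ± 10.9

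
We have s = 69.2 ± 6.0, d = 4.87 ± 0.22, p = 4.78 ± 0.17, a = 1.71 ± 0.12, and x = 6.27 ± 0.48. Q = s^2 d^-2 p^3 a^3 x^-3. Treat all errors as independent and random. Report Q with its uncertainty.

447 ± 171

Since Q is a product/quotient, work with relative uncertainties:
  (2·δs/s)² = (2×0.0867)² = 0.0301;  (-2·δd/d)² = (-2×0.0452)² = 0.00816;  (3·δp/p)² = (3×0.0356)² = 0.0114;  (3·δa/a)² = (3×0.0702)² = 0.0443;  (-3·δx/x)² = (-3×0.0766)² = 0.0527
δQ/Q = √(0.147) = 0.383
Q = 447, so δQ = 0.383 × 447 = 171.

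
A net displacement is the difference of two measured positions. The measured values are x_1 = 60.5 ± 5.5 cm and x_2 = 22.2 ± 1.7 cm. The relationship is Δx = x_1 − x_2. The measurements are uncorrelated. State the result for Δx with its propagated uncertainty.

38.3 ± 5.76 cm

For a sum/difference, combine absolute errors in quadrature:
  (δx_1)² = 30.2;  (δx_2)² = 2.89
δΔx = √(33.1) = 5.76 cm
Δx = 38.3 cm.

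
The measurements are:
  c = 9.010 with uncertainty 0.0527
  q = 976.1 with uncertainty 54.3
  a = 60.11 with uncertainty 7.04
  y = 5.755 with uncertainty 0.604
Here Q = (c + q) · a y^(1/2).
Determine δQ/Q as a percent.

Let u = c + q = 985.1. δu = √(δc² + δq²) = √(0.00278 + 2950) = 54.3, so δu/u = 0.0551.
Q is then a monomial in u, a, y:
δQ/Q = √((δu/u)² + (1·δa/a)² + (½·δy/y)²) = √(0.00304 + 0.0137 + 0.00275) = 0.140

14.0%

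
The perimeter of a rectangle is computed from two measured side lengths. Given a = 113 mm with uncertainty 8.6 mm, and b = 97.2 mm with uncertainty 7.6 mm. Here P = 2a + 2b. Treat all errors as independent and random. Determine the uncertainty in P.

23.0 mm

For a sum/difference, combine absolute errors in quadrature:
  (2·δa)² = 296;  (2·δb)² = 231
δP = √(527) = 23.0 mm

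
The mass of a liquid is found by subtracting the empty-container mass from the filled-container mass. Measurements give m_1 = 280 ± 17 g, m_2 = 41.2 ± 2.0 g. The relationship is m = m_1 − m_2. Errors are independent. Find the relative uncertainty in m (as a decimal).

Each term contributes (cᵢ δxᵢ)² to (δm)²:
  (δm_1)² = 289;  (δm_2)² = 4.00
δm = √(293) = 17.1 g
m = 239 g, so δm/m = 17.1/239 = 0.0717.

0.0717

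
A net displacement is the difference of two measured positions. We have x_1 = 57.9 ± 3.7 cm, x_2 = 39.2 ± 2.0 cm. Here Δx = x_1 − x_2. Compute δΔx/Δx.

0.225

For a sum/difference, combine absolute errors in quadrature:
  (δx_1)² = 13.7;  (δx_2)² = 4.00
δΔx = √(17.7) = 4.21 cm
Δx = 18.7 cm, so δΔx/Δx = 4.21/18.7 = 0.225.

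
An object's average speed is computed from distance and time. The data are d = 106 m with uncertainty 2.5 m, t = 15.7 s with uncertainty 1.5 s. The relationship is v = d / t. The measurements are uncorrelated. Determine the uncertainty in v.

0.664 m/s

Since v is a product/quotient, work with relative uncertainties:
  (1·δd/d)² = (1×0.0236)² = 0.000556;  (-1·δt/t)² = (-1×0.0955)² = 0.00913
δv/v = √(0.00968) = 0.0984
v = 6.75 m/s, so δv = 0.0984 × 6.75 = 0.664 m/s.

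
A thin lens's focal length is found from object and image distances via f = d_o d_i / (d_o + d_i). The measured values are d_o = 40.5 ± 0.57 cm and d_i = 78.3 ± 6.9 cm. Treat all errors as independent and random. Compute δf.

∂f/∂d_o = (d_i/(d_o+d_i))² = 0.434;  ∂f/∂d_i = (d_o/(d_o+d_i))² = 0.116
δf = √((∂f/∂d_o · δd_o)² + (∂f/∂d_i · δd_i)²) = √(0.0613 + 0.643) = 0.839 cm

0.839 cm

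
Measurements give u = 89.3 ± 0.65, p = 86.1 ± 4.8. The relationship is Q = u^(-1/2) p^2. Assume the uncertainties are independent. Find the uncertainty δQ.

87.5

For a monomial Q ∝ u^(-1/2), p^2, fractional errors add in quadrature:
  (−½·δu/u)² = (-0.5×0.00728)² = 1.32e-05;  (2·δp/p)² = (2×0.0557)² = 0.0124
δQ/Q = √(0.0124) = 0.112
Q = 784, so δQ = 0.112 × 784 = 87.5.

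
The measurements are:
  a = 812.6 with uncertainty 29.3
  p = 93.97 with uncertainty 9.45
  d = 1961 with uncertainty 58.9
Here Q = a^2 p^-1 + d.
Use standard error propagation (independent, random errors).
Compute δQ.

872

Let w = a^2·p^-1 = 7027. δw/w = √((2·δa/a)² + (-1·δp/p)²) = √(0.00520 + 0.0101) = 0.124, so δw = 870.
Q = w + d: δQ = √(δw² + δd²) = √(7.56e+05 + 3470) = 872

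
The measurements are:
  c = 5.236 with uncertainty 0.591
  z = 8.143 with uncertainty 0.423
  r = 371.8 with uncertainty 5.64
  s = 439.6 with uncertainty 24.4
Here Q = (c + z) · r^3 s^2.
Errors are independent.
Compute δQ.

1.75e+13

Let u = c + z = 13.38. δu = √(δc² + δz²) = √(0.349 + 0.179) = 0.727, so δu/u = 0.0543.
Q is then a monomial in u, r, s:
δQ/Q = √((δu/u)² + (3·δr/r)² + (2·δs/s)²) = √(0.00295 + 0.00207 + 0.0123) = 0.132
Q = 1.329e+14, so δQ = 0.132 × 1.329e+14 = 1.75e+13.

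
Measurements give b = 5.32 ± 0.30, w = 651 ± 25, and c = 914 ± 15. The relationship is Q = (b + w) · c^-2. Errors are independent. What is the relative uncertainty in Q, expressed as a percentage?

Let u = b + w = 656. δu = √(δb² + δw²) = √(0.0900 + 625) = 25.0, so δu/u = 0.0381.
Q is then a monomial in u, c:
δQ/Q = √((δu/u)² + (-2·δc/c)²) = √(0.00145 + 0.00108) = 0.0503

5.03%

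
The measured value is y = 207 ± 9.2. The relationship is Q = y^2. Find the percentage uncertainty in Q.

Relative error in a monomial: (δQ/Q)² = Σ (nᵢ · δxᵢ/xᵢ)².
  (2·δy/y)² = (2×0.0444)² = 0.00790
δQ/Q = √(0.00790) = 0.0889

8.89%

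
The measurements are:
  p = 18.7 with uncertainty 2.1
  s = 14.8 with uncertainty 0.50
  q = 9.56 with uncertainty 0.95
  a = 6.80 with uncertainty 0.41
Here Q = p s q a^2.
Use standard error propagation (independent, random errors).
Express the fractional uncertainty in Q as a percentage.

Q is a product of powers, so relative uncertainties combine in quadrature:
  (1·δp/p)² = (1×0.112)² = 0.0126;  (1·δs/s)² = (1×0.0338)² = 0.00114;  (1·δq/q)² = (1×0.0994)² = 0.00987;  (2·δa/a)² = (2×0.0603)² = 0.0145
δQ/Q = √(0.0382) = 0.195

19.5%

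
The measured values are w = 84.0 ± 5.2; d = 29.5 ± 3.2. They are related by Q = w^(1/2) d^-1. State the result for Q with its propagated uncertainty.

0.311 ± 0.0350

Relative error in a monomial: (δQ/Q)² = Σ (nᵢ · δxᵢ/xᵢ)².
  (½·δw/w)² = (0.5×0.0619)² = 0.000958;  (-1·δd/d)² = (-1×0.108)² = 0.0118
δQ/Q = √(0.0127) = 0.113
Q = 0.311, so δQ = 0.113 × 0.311 = 0.0350.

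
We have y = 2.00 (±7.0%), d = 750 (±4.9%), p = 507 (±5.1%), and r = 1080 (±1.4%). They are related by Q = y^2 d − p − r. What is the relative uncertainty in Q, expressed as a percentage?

Let w = y^2·d = 3000. δw/w = √((2·δy/y)² + (1·δd/d)²) = √(0.0196 + 0.00240) = 0.148, so δw = 445.
Q = w − p − r: δQ = √(δw² + δp² + δr²) = √(1.98e+05 + 669 + 229) = 446
Q = 1410, so δQ/Q = 446/1410 = 0.316.

31.6%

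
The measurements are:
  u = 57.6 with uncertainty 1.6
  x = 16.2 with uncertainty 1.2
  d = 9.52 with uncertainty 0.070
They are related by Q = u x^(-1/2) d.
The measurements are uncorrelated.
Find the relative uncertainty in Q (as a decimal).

0.0469

For a monomial Q ∝ u, x^(-1/2), d, fractional errors add in quadrature:
  (1·δu/u)² = (1×0.0278)² = 0.000772;  (−½·δx/x)² = (-0.5×0.0741)² = 0.00137;  (1·δd/d)² = (1×0.00735)² = 5.41e-05
δQ/Q = √(0.00220) = 0.0469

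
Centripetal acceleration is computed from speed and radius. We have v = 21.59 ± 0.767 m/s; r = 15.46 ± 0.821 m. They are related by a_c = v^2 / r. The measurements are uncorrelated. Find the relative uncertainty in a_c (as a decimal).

For a monomial a_c ∝ v^2, r^-1, fractional errors add in quadrature:
  (2·δv/v)² = (2×0.0355)² = 0.00505;  (-1·δr/r)² = (-1×0.0531)² = 0.00282
δa_c/a_c = √(0.00787) = 0.0887

0.0887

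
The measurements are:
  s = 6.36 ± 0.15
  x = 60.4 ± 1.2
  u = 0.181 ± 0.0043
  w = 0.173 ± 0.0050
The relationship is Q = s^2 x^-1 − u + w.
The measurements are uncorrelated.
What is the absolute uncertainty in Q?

0.0349

Let p = s^2·x^-1 = 0.670. δp/p = √((2·δs/s)² + (-1·δx/x)²) = √(0.00222 + 0.000395) = 0.0512, so δp = 0.0343.
Q = p − u + w: δQ = √(δp² + δu² + δw²) = √(0.00117 + 1.85e-05 + 2.5e-05) = 0.0349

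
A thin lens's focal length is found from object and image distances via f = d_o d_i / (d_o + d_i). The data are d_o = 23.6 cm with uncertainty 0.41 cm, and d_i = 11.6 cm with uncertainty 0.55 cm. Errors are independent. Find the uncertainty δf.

∂f/∂d_o = (d_i/(d_o+d_i))² = 0.109;  ∂f/∂d_i = (d_o/(d_o+d_i))² = 0.450
δf = √((∂f/∂d_o · δd_o)² + (∂f/∂d_i · δd_i)²) = √(0.00198 + 0.0611) = 0.251 cm

0.251 cm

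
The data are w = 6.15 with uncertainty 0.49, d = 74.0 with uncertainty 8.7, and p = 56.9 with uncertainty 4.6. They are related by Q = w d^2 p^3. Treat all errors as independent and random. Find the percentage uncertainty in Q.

34.7%

Products/powers → add relative errors in quadrature, weighted by exponent:
  (1·δw/w)² = (1×0.0797)² = 0.00635;  (2·δd/d)² = (2×0.118)² = 0.0553;  (3·δp/p)² = (3×0.0808)² = 0.0588
δQ/Q = √(0.120) = 0.347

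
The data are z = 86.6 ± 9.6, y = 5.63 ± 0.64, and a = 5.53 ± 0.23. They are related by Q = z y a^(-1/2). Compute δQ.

33.2

Since Q is a product/quotient, work with relative uncertainties:
  (1·δz/z)² = (1×0.111)² = 0.0123;  (1·δy/y)² = (1×0.114)² = 0.0129;  (−½·δa/a)² = (-0.5×0.0416)² = 0.000432
δQ/Q = √(0.0256) = 0.160
Q = 207, so δQ = 0.160 × 207 = 33.2.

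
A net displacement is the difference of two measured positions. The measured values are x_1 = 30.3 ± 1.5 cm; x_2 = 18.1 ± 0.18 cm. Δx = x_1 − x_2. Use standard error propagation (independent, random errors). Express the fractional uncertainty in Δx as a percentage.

Each term contributes (cᵢ δxᵢ)² to (δΔx)²:
  (δx_1)² = 2.25;  (δx_2)² = 0.0324
δΔx = √(2.28) = 1.51 cm
Δx = 12.2 cm, so δΔx/Δx = 1.51/12.2 = 0.124.

12.4%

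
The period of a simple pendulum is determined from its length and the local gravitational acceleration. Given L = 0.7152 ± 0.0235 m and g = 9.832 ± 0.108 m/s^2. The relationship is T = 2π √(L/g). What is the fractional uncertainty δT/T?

Each factor contributes (exponent × relative error)² to (δT/T)²:
  (½·δL/L)² = (0.5×0.0329)² = 0.000270;  (−½·δg/g)² = (-0.5×0.0110)² = 3.02e-05
δT/T = √(0.000300) = 0.0173

0.0173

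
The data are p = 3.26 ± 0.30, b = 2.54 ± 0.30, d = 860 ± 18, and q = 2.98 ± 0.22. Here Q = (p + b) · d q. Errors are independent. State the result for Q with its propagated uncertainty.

14900 ± 1580

Let u = p + b = 5.80. δu = √(δp² + δb²) = √(0.0900 + 0.0900) = 0.424, so δu/u = 0.0731.
Q is then a monomial in u, d, q:
δQ/Q = √((δu/u)² + (1·δd/d)² + (1·δq/q)²) = √(0.00535 + 0.000438 + 0.00545) = 0.106
Q = 14900, so δQ = 0.106 × 14900 = 1580.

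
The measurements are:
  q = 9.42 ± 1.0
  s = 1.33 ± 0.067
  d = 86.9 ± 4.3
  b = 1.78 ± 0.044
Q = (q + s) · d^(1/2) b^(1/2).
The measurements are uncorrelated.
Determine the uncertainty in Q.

13.0

Let u = q + s = 10.8. δu = √(δq² + δs²) = √(1.00 + 0.00449) = 1.00, so δu/u = 0.0932.
Q is then a monomial in u, d, b:
δQ/Q = √((δu/u)² + (½·δd/d)² + (½·δb/b)²) = √(0.00869 + 0.000612 + 0.000153) = 0.0972
Q = 134, so δQ = 0.0972 × 134 = 13.0.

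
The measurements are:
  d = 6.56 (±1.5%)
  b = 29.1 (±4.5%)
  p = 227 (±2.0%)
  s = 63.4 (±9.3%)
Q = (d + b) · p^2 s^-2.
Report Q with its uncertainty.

457 ± 88.6

Let u = d + b = 35.7. δu = √(δd² + δb²) = √(0.00968 + 1.71) = 1.31, so δu/u = 0.0368.
Q is then a monomial in u, p, s:
δQ/Q = √((δu/u)² + (2·δp/p)² + (-2·δs/s)²) = √(0.00136 + 0.00160 + 0.0346) = 0.194
Q = 457, so δQ = 0.194 × 457 = 88.6.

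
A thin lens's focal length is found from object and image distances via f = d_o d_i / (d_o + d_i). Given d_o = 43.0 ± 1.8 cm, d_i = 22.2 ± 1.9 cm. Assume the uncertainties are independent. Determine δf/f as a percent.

5.82%

∂f/∂d_o = (d_i/(d_o+d_i))² = 0.116;  ∂f/∂d_i = (d_o/(d_o+d_i))² = 0.435
δf = √((∂f/∂d_o · δd_o)² + (∂f/∂d_i · δd_i)²) = √(0.0435 + 0.683) = 0.852 cm
f = 14.6 cm, so δf/f = 0.852/14.6 = 0.0582.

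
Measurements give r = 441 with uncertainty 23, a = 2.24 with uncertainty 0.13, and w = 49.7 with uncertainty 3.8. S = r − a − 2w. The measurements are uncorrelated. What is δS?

For a sum/difference, combine absolute errors in quadrature:
  (δr)² = 529;  (δa)² = 0.0169;  (2·δw)² = 57.8
δS = √(587) = 24.2

24.2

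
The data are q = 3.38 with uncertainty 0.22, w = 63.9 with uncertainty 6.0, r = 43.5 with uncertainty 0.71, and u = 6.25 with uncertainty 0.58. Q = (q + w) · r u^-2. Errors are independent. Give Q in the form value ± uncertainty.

74.9 ± 15.5

Let h = q + w = 67.3. δh = √(δq² + δw²) = √(0.0484 + 36.0) = 6.00, so δh/h = 0.0892.
Q is then a monomial in h, r, u:
δQ/Q = √((δh/h)² + (1·δr/r)² + (-2·δu/u)²) = √(0.00796 + 0.000266 + 0.0344) = 0.207
Q = 74.9, so δQ = 0.207 × 74.9 = 15.5.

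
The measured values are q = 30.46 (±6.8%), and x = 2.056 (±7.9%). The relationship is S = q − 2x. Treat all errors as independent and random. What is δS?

2.10

Sums and differences: (δS)² = Σ (cᵢ δxᵢ)².
  (δq)² = 4.29;  (2·δx)² = 0.106
δS = √(4.40) = 2.10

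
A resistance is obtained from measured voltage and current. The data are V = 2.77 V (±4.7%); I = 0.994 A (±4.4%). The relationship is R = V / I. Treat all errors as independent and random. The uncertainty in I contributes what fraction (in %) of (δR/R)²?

46.7%

(δR/R)² = (1·δV/V)² + (-1·δI/I)²
  V term: (1×0.0470)² = 0.00221
  I term: (-1×0.0440)² = 0.00194
Total = 0.00415. Share from I = 0.00194/0.00415 = 0.467.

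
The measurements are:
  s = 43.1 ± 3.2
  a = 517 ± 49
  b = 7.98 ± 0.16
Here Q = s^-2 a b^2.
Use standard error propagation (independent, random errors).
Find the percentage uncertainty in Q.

Since Q is a product/quotient, work with relative uncertainties:
  (-2·δs/s)² = (-2×0.0742)² = 0.0220;  (1·δa/a)² = (1×0.0948)² = 0.00898;  (2·δb/b)² = (2×0.0201)² = 0.00161
δQ/Q = √(0.0326) = 0.181

18.1%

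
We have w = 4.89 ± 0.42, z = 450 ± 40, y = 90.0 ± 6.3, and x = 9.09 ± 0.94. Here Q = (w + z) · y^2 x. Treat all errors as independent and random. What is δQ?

6.53e+06

Let u = w + z = 455. δu = √(δw² + δz²) = √(0.176 + 1600) = 40.0, so δu/u = 0.0879.
Q is then a monomial in u, y, x:
δQ/Q = √((δu/u)² + (2·δy/y)² + (1·δx/x)²) = √(0.00773 + 0.0196 + 0.0107) = 0.195
Q = 3.35e+07, so δQ = 0.195 × 3.35e+07 = 6.53e+06.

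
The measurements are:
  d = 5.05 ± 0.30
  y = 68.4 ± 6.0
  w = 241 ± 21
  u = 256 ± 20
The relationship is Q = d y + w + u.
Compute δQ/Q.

0.0554

Let p = d·y = 345. δp/p = √((1·δd/d)² + (1·δy/y)²) = √(0.00353 + 0.00769) = 0.106, so δp = 36.6.
Q = p + w + u: δQ = √(δp² + δw² + δu²) = √(1340 + 441 + 400) = 46.7
Q = 842, so δQ/Q = 46.7/842 = 0.0554.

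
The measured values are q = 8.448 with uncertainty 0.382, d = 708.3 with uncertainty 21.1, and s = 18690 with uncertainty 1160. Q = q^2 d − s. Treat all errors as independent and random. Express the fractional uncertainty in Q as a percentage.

Let p = q^2·d = 50550. δp/p = √((2·δq/q)² + (1·δd/d)²) = √(0.00818 + 0.000887) = 0.0952, so δp = 4810.
Q = p − s: δQ = √(δp² + δs²) = √(2.32e+07 + 1.35e+06) = 4950
Q = 31860, so δQ/Q = 4950/31860 = 0.155.

15.5%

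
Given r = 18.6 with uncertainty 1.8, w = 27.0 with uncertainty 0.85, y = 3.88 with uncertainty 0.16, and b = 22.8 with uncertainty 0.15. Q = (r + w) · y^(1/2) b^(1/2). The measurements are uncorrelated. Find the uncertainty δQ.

Let u = r + w = 45.6. δu = √(δr² + δw²) = √(3.24 + 0.722) = 1.99, so δu/u = 0.0437.
Q is then a monomial in u, y, b:
δQ/Q = √((δu/u)² + (½·δy/y)² + (½·δb/b)²) = √(0.00191 + 0.000425 + 1.08e-05) = 0.0484
Q = 429, so δQ = 0.0484 × 429 = 20.8.

20.8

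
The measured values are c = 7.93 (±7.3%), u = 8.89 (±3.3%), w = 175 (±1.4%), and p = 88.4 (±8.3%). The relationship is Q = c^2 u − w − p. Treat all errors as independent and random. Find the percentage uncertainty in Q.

28.4%

Let h = c^2·u = 559. δh/h = √((2·δc/c)² + (1·δu/u)²) = √(0.0213 + 0.00109) = 0.150, so δh = 83.7.
Q = h − w − p: δQ = √(δh² + δw² + δp²) = √(7000 + 6.00 + 53.8) = 84.0
Q = 296, so δQ/Q = 84.0/296 = 0.284.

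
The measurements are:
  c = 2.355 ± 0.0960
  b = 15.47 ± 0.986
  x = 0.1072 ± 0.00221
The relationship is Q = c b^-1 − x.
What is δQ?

Let p = c·b^-1 = 0.1522. δp/p = √((1·δc/c)² + (-1·δb/b)²) = √(0.00166 + 0.00406) = 0.0757, so δp = 0.0115.
Q = p − x: δQ = √(δp² + δx²) = √(0.000133 + 4.88e-06) = 0.0117

0.0117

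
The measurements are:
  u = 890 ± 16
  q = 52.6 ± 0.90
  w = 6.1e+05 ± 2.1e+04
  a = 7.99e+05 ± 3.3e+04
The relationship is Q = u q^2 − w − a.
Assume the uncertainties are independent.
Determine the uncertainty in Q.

Let p = u·q^2 = 2.46e+06. δp/p = √((1·δu/u)² + (2·δq/q)²) = √(0.000323 + 0.00117) = 0.0387, so δp = 95200.
Q = p − w − a: δQ = √(δp² + δw² + δa²) = √(9.06e+09 + 4.41e+08 + 1.09e+09) = 1.03e+05

1.03e+05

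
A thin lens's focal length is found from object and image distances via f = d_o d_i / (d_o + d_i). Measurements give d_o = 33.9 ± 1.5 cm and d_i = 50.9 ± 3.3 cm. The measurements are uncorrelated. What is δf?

0.755 cm

∂f/∂d_o = (d_i/(d_o+d_i))² = 0.360;  ∂f/∂d_i = (d_o/(d_o+d_i))² = 0.160
δf = √((∂f/∂d_o · δd_o)² + (∂f/∂d_i · δd_i)²) = √(0.292 + 0.278) = 0.755 cm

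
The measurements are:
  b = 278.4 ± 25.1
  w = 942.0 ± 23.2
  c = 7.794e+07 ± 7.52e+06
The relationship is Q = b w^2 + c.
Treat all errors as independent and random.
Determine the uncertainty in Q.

2.65e+07

Let p = b·w^2 = 2.47e+08. δp/p = √((1·δb/b)² + (2·δw/w)²) = √(0.00813 + 0.00243) = 0.103, so δp = 2.54e+07.
Q = p + c: δQ = √(δp² + δc²) = √(6.44e+14 + 5.66e+13) = 2.65e+07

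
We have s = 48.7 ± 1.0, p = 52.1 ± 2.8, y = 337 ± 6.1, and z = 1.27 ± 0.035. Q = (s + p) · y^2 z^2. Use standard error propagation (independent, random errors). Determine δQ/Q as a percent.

Let u = s + p = 101. δu = √(δs² + δp²) = √(1.00 + 7.84) = 2.97, so δu/u = 0.0295.
Q is then a monomial in u, y, z:
δQ/Q = √((δu/u)² + (2·δy/y)² + (2·δz/z)²) = √(0.000870 + 0.00131 + 0.00304) = 0.0722

7.22%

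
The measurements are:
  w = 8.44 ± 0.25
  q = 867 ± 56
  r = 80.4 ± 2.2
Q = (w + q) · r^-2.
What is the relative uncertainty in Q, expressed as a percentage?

Let u = w + q = 875. δu = √(δw² + δq²) = √(0.0625 + 3140) = 56.0, so δu/u = 0.0640.
Q is then a monomial in u, r:
δQ/Q = √((δu/u)² + (-2·δr/r)²) = √(0.00409 + 0.00299) = 0.0842

8.42%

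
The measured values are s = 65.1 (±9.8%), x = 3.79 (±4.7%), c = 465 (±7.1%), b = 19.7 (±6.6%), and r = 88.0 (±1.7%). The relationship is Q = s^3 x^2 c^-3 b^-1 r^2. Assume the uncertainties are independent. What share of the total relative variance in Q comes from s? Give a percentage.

(δQ/Q)² = (3·δs/s)² + (2·δx/x)² + (-3·δc/c)² + (-1·δb/b)² + (2·δr/r)²
  s term: (3×0.0980)² = 0.0864
  x term: (2×0.0470)² = 0.00884
  c term: (-3×0.0710)² = 0.0454
  b term: (-1×0.0660)² = 0.00436
  r term: (2×0.0170)² = 0.00116
Total = 0.146. Share from s = 0.0864/0.146 = 0.591.

59.1%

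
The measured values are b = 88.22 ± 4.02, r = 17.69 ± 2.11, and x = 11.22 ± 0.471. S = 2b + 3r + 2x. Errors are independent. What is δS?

10.3

Each term contributes (cᵢ δxᵢ)² to (δS)²:
  (2·δb)² = 64.6;  (3·δr)² = 40.1;  (2·δx)² = 0.887
δS = √(106) = 10.3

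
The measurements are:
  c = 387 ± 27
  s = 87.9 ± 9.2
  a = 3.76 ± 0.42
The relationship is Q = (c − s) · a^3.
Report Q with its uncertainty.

Let u = c − s = 299. δu = √(δc² + δs²) = √(729 + 84.6) = 28.5, so δu/u = 0.0954.
Q is then a monomial in u, a:
δQ/Q = √((δu/u)² + (3·δa/a)²) = √(0.00909 + 0.112) = 0.348
Q = 15900, so δQ = 0.348 × 15900 = 5540.

15900 ± 5540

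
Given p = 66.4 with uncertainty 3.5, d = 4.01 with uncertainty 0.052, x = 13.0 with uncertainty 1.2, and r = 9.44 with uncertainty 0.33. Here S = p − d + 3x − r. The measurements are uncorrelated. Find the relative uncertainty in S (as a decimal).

0.0547

S is a linear combination, so absolute uncertainties add in quadrature:
  (δp)² = 12.2;  (δd)² = 0.00270;  (3·δx)² = 13.0;  (δr)² = 0.109
δS = √(25.3) = 5.03
S = 92.0, so δS/S = 5.03/92.0 = 0.0547.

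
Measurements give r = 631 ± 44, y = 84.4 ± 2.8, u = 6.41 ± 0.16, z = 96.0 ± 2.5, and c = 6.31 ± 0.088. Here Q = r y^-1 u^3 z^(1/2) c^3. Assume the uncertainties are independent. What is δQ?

5.63e+05

Each factor contributes (exponent × relative error)² to (δQ/Q)²:
  (1·δr/r)² = (1×0.0697)² = 0.00486;  (-1·δy/y)² = (-1×0.0332)² = 0.00110;  (3·δu/u)² = (3×0.0250)² = 0.00561;  (½·δz/z)² = (0.5×0.0260)² = 0.000170;  (3·δc/c)² = (3×0.0139)² = 0.00175
δQ/Q = √(0.0135) = 0.116
Q = 4.85e+06, so δQ = 0.116 × 4.85e+06 = 5.63e+05.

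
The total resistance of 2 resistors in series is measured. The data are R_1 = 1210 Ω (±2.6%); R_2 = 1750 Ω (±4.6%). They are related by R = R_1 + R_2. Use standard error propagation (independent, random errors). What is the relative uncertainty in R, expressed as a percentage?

2.92%

For a sum/difference, combine absolute errors in quadrature:
  (δR_1)² = 990;  (δR_2)² = 6480
δR = √(7470) = 86.4 Ω
R = 2960 Ω, so δR/R = 86.4/2960 = 0.0292.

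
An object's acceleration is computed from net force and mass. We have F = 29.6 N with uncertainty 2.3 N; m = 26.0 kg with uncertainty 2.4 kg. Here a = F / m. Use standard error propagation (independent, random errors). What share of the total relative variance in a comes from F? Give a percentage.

(δa/a)² = (1·δF/F)² + (-1·δm/m)²
  F term: (1×0.0777)² = 0.00604
  m term: (-1×0.0923)² = 0.00852
Total = 0.0146. Share from F = 0.00604/0.0146 = 0.415.

41.5%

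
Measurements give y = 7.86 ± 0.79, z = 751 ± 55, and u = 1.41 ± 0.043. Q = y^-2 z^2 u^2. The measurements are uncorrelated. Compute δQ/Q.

Each factor contributes (exponent × relative error)² to (δQ/Q)²:
  (-2·δy/y)² = (-2×0.101)² = 0.0404;  (2·δz/z)² = (2×0.0732)² = 0.0215;  (2·δu/u)² = (2×0.0305)² = 0.00372
δQ/Q = √(0.0656) = 0.256

0.256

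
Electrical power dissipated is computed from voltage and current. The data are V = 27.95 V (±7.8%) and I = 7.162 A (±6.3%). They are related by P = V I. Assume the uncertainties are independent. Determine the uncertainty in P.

20.1 W

Since P is a product/quotient, work with relative uncertainties:
  (1·δV/V)² = (1×0.0780)² = 0.00608;  (1·δI/I)² = (1×0.0630)² = 0.00397
δP/P = √(0.0101) = 0.100
P = 200.2 W, so δP = 0.100 × 200.2 = 20.1 W.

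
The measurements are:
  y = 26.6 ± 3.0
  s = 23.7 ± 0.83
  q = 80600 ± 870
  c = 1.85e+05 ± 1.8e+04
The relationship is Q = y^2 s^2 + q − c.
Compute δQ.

Let p = y^2·s^2 = 3.97e+05. δp/p = √((2·δy/y)² + (2·δs/s)²) = √(0.0509 + 0.00491) = 0.236, so δp = 93900.
Q = p + q − c: δQ = √(δp² + δq² + δc²) = √(8.81e+09 + 7.57e+05 + 3.24e+08) = 95600

95600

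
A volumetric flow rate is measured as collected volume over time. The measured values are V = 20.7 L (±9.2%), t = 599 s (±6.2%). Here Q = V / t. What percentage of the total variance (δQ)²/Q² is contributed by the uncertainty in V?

(δQ/Q)² = (1·δV/V)² + (-1·δt/t)²
  V term: (1×0.0920)² = 0.00846
  t term: (-1×0.0620)² = 0.00384
Total = 0.0123. Share from V = 0.00846/0.0123 = 0.688.

68.8%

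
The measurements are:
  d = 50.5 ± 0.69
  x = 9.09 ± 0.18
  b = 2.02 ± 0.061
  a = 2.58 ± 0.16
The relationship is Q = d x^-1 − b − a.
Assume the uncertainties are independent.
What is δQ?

0.217

Let p = d·x^-1 = 5.56. δp/p = √((1·δd/d)² + (-1·δx/x)²) = √(0.000187 + 0.000392) = 0.0241, so δp = 0.134.
Q = p − b − a: δQ = √(δp² + δb² + δa²) = √(0.0179 + 0.00372 + 0.0256) = 0.217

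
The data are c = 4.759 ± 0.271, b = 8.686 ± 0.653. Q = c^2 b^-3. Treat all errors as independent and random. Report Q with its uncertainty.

0.03456 ± 0.00873

Products/powers → add relative errors in quadrature, weighted by exponent:
  (2·δc/c)² = (2×0.0569)² = 0.0130;  (-3·δb/b)² = (-3×0.0752)² = 0.0509
δQ/Q = √(0.0638) = 0.253
Q = 0.03456, so δQ = 0.253 × 0.03456 = 0.00873.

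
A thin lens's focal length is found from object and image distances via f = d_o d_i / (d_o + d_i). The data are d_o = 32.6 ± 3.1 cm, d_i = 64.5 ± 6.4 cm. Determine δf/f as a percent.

7.14%

∂f/∂d_o = (d_i/(d_o+d_i))² = 0.441;  ∂f/∂d_i = (d_o/(d_o+d_i))² = 0.113
δf = √((∂f/∂d_o · δd_o)² + (∂f/∂d_i · δd_i)²) = √(1.87 + 0.520) = 1.55 cm
f = 21.7 cm, so δf/f = 1.55/21.7 = 0.0714.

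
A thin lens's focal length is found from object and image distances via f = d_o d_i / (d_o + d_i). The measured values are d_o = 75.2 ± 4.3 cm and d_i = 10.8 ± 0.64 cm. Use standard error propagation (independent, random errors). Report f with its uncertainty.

9.44 ± 0.494 cm

∂f/∂d_o = (d_i/(d_o+d_i))² = 0.0158;  ∂f/∂d_i = (d_o/(d_o+d_i))² = 0.765
δf = √((∂f/∂d_o · δd_o)² + (∂f/∂d_i · δd_i)²) = √(0.00460 + 0.239) = 0.494 cm
f = 9.44 cm.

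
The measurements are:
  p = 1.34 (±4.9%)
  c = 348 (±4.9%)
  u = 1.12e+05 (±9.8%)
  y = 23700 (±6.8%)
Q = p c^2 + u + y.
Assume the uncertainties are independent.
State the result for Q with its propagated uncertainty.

Let w = p·c^2 = 1.62e+05. δw/w = √((1·δp/p)² + (2·δc/c)²) = √(0.00240 + 0.00960) = 0.110, so δw = 17800.
Q = w + u + y: δQ = √(δw² + δu² + δy²) = √(3.16e+08 + 1.2e+08 + 2.6e+06) = 21000
Q = 2.98e+05.

(2.98 ± 0.210) × 10^5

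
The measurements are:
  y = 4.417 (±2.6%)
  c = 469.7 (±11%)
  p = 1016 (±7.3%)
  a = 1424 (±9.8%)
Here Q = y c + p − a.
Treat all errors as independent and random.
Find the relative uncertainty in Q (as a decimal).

Let w = y·c = 2075. δw/w = √((1·δy/y)² + (1·δc/c)²) = √(0.000676 + 0.0121) = 0.113, so δw = 235.
Q = w + p − a: δQ = √(δw² + δp² + δa²) = √(55000 + 5500 + 19500) = 283
Q = 1667, so δQ/Q = 283/1667 = 0.170.

0.170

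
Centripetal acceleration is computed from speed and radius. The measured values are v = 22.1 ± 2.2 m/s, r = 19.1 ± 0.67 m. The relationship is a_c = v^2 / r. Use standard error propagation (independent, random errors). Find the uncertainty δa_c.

a_c is a product of powers, so relative uncertainties combine in quadrature:
  (2·δv/v)² = (2×0.0995)² = 0.0396;  (-1·δr/r)² = (-1×0.0351)² = 0.00123
δa_c/a_c = √(0.0409) = 0.202
a_c = 25.6 m/s^2, so δa_c = 0.202 × 25.6 = 5.17 m/s^2.

5.17 m/s^2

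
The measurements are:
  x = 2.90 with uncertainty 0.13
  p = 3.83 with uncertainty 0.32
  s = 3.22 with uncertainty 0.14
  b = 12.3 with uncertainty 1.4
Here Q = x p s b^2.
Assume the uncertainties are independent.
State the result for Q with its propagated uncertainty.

5410 ± 1350

Products/powers → add relative errors in quadrature, weighted by exponent:
  (1·δx/x)² = (1×0.0448)² = 0.00201;  (1·δp/p)² = (1×0.0836)² = 0.00698;  (1·δs/s)² = (1×0.0435)² = 0.00189;  (2·δb/b)² = (2×0.114)² = 0.0518
δQ/Q = √(0.0627) = 0.250
Q = 5410, so δQ = 0.250 × 5410 = 1350.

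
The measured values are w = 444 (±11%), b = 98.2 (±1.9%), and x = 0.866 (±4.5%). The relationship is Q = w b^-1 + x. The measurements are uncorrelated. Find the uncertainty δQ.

Let p = w·b^-1 = 4.52. δp/p = √((1·δw/w)² + (-1·δb/b)²) = √(0.0121 + 0.000361) = 0.112, so δp = 0.505.
Q = p + x: δQ = √(δp² + δx²) = √(0.255 + 0.00152) = 0.506

0.506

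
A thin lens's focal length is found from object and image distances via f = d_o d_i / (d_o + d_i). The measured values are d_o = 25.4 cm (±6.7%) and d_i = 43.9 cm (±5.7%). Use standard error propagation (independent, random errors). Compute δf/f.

0.0473

∂f/∂d_o = (d_i/(d_o+d_i))² = 0.401;  ∂f/∂d_i = (d_o/(d_o+d_i))² = 0.134
δf = √((∂f/∂d_o · δd_o)² + (∂f/∂d_i · δd_i)²) = √(0.466 + 0.113) = 0.761 cm
f = 16.1 cm, so δf/f = 0.761/16.1 = 0.0473.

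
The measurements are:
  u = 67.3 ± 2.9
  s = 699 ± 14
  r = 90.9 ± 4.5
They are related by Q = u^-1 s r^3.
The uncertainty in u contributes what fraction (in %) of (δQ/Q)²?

7.64%

(δQ/Q)² = (-1·δu/u)² + (1·δs/s)² + (3·δr/r)²
  u term: (-1×0.0431)² = 0.00186
  s term: (1×0.0200)² = 0.000401
  r term: (3×0.0495)² = 0.0221
Total = 0.0243. Share from u = 0.00186/0.0243 = 0.0764.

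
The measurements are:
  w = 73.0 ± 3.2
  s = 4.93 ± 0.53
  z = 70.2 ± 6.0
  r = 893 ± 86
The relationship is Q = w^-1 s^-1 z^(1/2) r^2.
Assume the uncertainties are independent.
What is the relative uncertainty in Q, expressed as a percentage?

Q is a product of powers, so relative uncertainties combine in quadrature:
  (-1·δw/w)² = (-1×0.0438)² = 0.00192;  (-1·δs/s)² = (-1×0.108)² = 0.0116;  (½·δz/z)² = (0.5×0.0855)² = 0.00183;  (2·δr/r)² = (2×0.0963)² = 0.0371
δQ/Q = √(0.0524) = 0.229

22.9%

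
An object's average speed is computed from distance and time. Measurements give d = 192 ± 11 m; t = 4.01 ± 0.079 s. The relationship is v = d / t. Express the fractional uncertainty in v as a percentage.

6.06%

v is a product of powers, so relative uncertainties combine in quadrature:
  (1·δd/d)² = (1×0.0573)² = 0.00328;  (-1·δt/t)² = (-1×0.0197)² = 0.000388
δv/v = √(0.00367) = 0.0606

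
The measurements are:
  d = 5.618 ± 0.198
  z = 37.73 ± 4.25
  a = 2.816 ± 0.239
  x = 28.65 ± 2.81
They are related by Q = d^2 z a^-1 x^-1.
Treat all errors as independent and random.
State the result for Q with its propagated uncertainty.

Since Q is a product/quotient, work with relative uncertainties:
  (2·δd/d)² = (2×0.0352)² = 0.00497;  (1·δz/z)² = (1×0.113)² = 0.0127;  (-1·δa/a)² = (-1×0.0849)² = 0.00720;  (-1·δx/x)² = (-1×0.0981)² = 0.00962
δQ/Q = √(0.0345) = 0.186
Q = 14.76, so δQ = 0.186 × 14.76 = 2.74.

14.76 ± 2.74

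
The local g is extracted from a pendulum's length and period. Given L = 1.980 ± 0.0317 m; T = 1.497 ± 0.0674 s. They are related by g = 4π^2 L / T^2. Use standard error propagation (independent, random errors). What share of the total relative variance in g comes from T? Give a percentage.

(δg/g)² = (1·δL/L)² + (-2·δT/T)²
  L term: (1×0.0160)² = 0.000256
  T term: (-2×0.0450)² = 0.00811
Total = 0.00836. Share from T = 0.00811/0.00836 = 0.969.

96.9%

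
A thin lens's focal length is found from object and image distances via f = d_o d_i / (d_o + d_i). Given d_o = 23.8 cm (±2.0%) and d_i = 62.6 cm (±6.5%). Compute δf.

0.397 cm

∂f/∂d_o = (d_i/(d_o+d_i))² = 0.525;  ∂f/∂d_i = (d_o/(d_o+d_i))² = 0.0759
δf = √((∂f/∂d_o · δd_o)² + (∂f/∂d_i · δd_i)²) = √(0.0624 + 0.0953) = 0.397 cm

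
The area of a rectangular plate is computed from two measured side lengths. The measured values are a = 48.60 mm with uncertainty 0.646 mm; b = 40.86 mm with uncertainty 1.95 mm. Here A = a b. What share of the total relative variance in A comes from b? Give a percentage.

92.8%

(δA/A)² = (1·δa/a)² + (1·δb/b)²
  a term: (1×0.0133)² = 0.000177
  b term: (1×0.0477)² = 0.00228
Total = 0.00245. Share from b = 0.00228/0.00245 = 0.928.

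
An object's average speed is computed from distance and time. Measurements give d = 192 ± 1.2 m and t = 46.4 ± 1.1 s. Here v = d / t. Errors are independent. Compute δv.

For a monomial v ∝ d, t^-1, fractional errors add in quadrature:
  (1·δd/d)² = (1×0.00625)² = 3.91e-05;  (-1·δt/t)² = (-1×0.0237)² = 0.000562
δv/v = √(0.000601) = 0.0245
v = 4.14 m/s, so δv = 0.0245 × 4.14 = 0.101 m/s.

0.101 m/s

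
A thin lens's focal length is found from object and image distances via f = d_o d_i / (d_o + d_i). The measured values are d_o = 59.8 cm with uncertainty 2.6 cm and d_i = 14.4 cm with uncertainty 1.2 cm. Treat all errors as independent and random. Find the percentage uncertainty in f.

6.77%

∂f/∂d_o = (d_i/(d_o+d_i))² = 0.0377;  ∂f/∂d_i = (d_o/(d_o+d_i))² = 0.650
δf = √((∂f/∂d_o · δd_o)² + (∂f/∂d_i · δd_i)²) = √(0.00959 + 0.608) = 0.786 cm
f = 11.6 cm, so δf/f = 0.786/11.6 = 0.0677.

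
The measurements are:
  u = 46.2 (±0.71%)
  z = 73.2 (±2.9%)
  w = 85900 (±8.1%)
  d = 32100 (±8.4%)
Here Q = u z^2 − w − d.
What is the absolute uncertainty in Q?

16300

Let p = u·z^2 = 2.48e+05. δp/p = √((1·δu/u)² + (2·δz/z)²) = √(5.04e-05 + 0.00336) = 0.0584, so δp = 14500.
Q = p − w − d: δQ = √(δp² + δw² + δd²) = √(2.09e+08 + 4.84e+07 + 7.27e+06) = 16300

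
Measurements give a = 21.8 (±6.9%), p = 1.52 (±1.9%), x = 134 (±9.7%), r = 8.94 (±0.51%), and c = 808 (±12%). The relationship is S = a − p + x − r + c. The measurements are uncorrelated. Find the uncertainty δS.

Absolute uncertainties add in quadrature for a linear combination:
  (δa)² = 2.26;  (δp)² = 0.000834;  (δx)² = 169;  (δr)² = 0.00208;  (δc)² = 9400
δS = √(9570) = 97.8

97.8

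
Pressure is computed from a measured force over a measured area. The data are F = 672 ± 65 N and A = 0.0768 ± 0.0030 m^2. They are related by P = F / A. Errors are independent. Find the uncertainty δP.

913 Pa

P is a product of powers, so relative uncertainties combine in quadrature:
  (1·δF/F)² = (1×0.0967)² = 0.00936;  (-1·δA/A)² = (-1×0.0391)² = 0.00153
δP/P = √(0.0109) = 0.104
P = 8750 Pa, so δP = 0.104 × 8750 = 913 Pa.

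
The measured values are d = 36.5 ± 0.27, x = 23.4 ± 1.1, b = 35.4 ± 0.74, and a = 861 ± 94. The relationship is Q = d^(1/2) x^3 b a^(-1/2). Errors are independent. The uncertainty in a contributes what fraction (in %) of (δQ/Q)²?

(δQ/Q)² = (½·δd/d)² + (3·δx/x)² + (1·δb/b)² + (−½·δa/a)²
  d term: (0.5×0.00740)² = 1.37e-05
  x term: (3×0.0470)² = 0.0199
  b term: (1×0.0209)² = 0.000437
  a term: (-0.5×0.109)² = 0.00298
Total = 0.0233. Share from a = 0.00298/0.0233 = 0.128.

12.8%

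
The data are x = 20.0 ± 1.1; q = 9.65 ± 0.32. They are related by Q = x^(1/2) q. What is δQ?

1.86

Relative error in a monomial: (δQ/Q)² = Σ (nᵢ · δxᵢ/xᵢ)².
  (½·δx/x)² = (0.5×0.0550)² = 0.000756;  (1·δq/q)² = (1×0.0332)² = 0.00110
δQ/Q = √(0.00186) = 0.0431
Q = 43.2, so δQ = 0.0431 × 43.2 = 1.86.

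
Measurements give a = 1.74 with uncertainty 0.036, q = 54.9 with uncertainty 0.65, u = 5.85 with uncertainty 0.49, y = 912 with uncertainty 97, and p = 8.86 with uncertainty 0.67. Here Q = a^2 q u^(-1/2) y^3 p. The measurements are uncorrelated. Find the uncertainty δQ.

Q is a product of powers, so relative uncertainties combine in quadrature:
  (2·δa/a)² = (2×0.0207)² = 0.00171;  (1·δq/q)² = (1×0.0118)² = 0.000140;  (−½·δu/u)² = (-0.5×0.0838)² = 0.00175;  (3·δy/y)² = (3×0.106)² = 0.102;  (1·δp/p)² = (1×0.0756)² = 0.00572
δQ/Q = √(0.111) = 0.333
Q = 4.62e+11, so δQ = 0.333 × 4.62e+11 = 1.54e+11.

1.54e+11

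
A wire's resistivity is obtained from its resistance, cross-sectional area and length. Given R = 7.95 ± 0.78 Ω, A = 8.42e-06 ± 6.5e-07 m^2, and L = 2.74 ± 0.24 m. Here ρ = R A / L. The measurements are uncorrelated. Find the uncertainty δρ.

3.73e-06 Ω·m

Each factor contributes (exponent × relative error)² to (δρ/ρ)²:
  (1·δR/R)² = (1×0.0981)² = 0.00963;  (1·δA/A)² = (1×0.0772)² = 0.00596;  (-1·δL/L)² = (-1×0.0876)² = 0.00767
δρ/ρ = √(0.0233) = 0.153
ρ = 2.44e-05 Ω·m, so δρ = 0.153 × 2.44e-05 = 3.73e-06 Ω·m.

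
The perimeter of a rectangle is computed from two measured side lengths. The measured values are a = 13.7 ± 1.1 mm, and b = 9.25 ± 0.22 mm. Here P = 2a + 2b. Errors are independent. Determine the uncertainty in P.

Absolute uncertainties add in quadrature for a linear combination:
  (2·δa)² = 4.84;  (2·δb)² = 0.194
δP = √(5.03) = 2.24 mm

2.24 mm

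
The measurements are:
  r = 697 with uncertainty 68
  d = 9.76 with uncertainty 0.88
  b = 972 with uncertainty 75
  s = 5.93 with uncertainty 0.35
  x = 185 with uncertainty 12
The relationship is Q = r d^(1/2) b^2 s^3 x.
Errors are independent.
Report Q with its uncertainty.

(7.94 ± 2.11) × 10^13

For a monomial Q ∝ r, d^(1/2), b^2, s^3, x, fractional errors add in quadrature:
  (1·δr/r)² = (1×0.0976)² = 0.00952;  (½·δd/d)² = (0.5×0.0902)² = 0.00203;  (2·δb/b)² = (2×0.0772)² = 0.0238;  (3·δs/s)² = (3×0.0590)² = 0.0314;  (1·δx/x)² = (1×0.0649)² = 0.00421
δQ/Q = √(0.0709) = 0.266
Q = 7.94e+13, so δQ = 0.266 × 7.94e+13 = 2.11e+13.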